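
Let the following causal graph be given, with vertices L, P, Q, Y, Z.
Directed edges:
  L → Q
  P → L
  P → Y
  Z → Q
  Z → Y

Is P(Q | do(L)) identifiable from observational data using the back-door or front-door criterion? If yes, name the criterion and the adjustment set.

P(Q|do(L)): backdoor, adjust for ∅.

desc(L)\{L}={Q}; candidates ⊆ {P,Y,Z}.
∅: L⊥Q given ∅ in G with L→· removed — back-door holds.
P(Q|do(L)) = P(Q|L) — no adjustment needed.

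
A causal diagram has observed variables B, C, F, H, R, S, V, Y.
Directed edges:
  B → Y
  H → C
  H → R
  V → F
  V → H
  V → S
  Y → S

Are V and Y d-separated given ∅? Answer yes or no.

Yes — V ⊥ Y | ∅.

Bayes-Ball from V | ∅ reaches {C,F,H,R,S}.
Y ∉ reach(V|∅) ⇒ V ⊥ Y | ∅.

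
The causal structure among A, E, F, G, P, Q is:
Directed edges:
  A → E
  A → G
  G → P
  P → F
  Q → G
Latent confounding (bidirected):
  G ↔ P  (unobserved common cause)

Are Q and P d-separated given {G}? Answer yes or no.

No — Q and P are d-connected given {G}.

Bayes-Ball from Q | {G} reaches {A,E,F,P}.
P ∈ reach(Q|{G}) ⇒ Q ⊥̸ P | {G}.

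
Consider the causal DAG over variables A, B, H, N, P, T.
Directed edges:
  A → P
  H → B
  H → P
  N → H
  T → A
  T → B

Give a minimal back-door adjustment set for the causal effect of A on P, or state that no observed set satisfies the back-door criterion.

desc(A)\{A}={P}; candidates ⊆ {B,H,N,T}.
∅: A⊥P given ∅ in G with A→· removed — back-door holds.

A→P: minimal back-door set ∅.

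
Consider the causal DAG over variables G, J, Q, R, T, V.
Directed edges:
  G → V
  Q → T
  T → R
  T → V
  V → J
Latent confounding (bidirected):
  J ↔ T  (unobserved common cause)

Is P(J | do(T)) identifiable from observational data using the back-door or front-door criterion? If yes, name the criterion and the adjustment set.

P(J|do(T)): frontdoor, adjust for {V}.

desc(T)\{T}={J,R,V}; candidates ⊆ {G,Q}.
T↔J: latent back-door arc(s) into T.
size 0: {}; under {} T still reaches {J,Q} ∋ J.
size 1: {G}, {Q}; under {G} T still reaches {J,Q} ∋ J.
size 2: {G,Q}; under {G,Q} T still reaches {J} ∋ J.
T↔J cannot be blocked by any observed set — no back-door set.
{V}: (i) intercepts every directed T→J path; (ii) no back-door T→{V}; (iii) {T} blocks every back-door {V}→J. Front-door holds.
P(J|do(T)) = Σ_{V} P(V|T) Σ_{T'} P(J|V,T')P(T').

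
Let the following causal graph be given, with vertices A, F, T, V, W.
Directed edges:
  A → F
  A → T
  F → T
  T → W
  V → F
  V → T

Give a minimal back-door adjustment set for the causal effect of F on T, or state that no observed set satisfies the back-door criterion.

F→T: minimal back-door set {A, V}.

desc(F)\{F}={T,W}; candidates ⊆ {A,V}.
size 0: {}; under {} F still reaches {A,T,V,W} ∋ T.
size 1: {A}, {V}; under {A} F still reaches {T,V,W} ∋ T.
{A,V}: F⊥T given {A,V} in G with F→· removed — back-door holds.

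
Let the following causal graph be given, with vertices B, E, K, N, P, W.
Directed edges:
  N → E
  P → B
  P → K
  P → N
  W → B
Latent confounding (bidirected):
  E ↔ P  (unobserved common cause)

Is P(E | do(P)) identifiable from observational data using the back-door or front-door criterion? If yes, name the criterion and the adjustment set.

P(E|do(P)): frontdoor, adjust for {N}.

desc(P)\{P}={B,E,K,N}; candidates ⊆ {W}.
P↔E: latent back-door arc(s) into P.
size 0: {}; under {} P still reaches {E} ∋ E.
size 1: {W}; under {W} P still reaches {E} ∋ E.
P↔E cannot be blocked by any observed set — no back-door set.
{N}: (i) intercepts every directed P→E path; (ii) no back-door P→{N}; (iii) {P} blocks every back-door {N}→E. Front-door holds.
P(E|do(P)) = Σ_{N} P(N|P) Σ_{P'} P(E|N,P')P(P').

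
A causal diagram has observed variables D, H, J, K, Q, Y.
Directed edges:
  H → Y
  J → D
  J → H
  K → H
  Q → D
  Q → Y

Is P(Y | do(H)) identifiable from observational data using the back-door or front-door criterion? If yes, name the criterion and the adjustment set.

desc(H)\{H}={Y}; candidates ⊆ {D,J,K,Q}.
∅: H⊥Y given ∅ in G with H→· removed — back-door holds.
P(Y|do(H)) = P(Y|H) — no adjustment needed.

P(Y|do(H)): backdoor, adjust for ∅.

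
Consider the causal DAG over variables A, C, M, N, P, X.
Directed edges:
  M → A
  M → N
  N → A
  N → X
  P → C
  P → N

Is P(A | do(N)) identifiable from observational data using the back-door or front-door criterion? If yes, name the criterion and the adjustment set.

desc(N)\{N}={A,X}; candidates ⊆ {C,M,P}.
size 0: {}; under {} N still reaches {A,C,M,P} ∋ A.
{M}: N⊥A given {M} in G with N→· removed — back-door holds.
P(A|do(N)) = Σ_{M} P(A|N,M)·P(M).

P(A|do(N)): backdoor, adjust for {M}.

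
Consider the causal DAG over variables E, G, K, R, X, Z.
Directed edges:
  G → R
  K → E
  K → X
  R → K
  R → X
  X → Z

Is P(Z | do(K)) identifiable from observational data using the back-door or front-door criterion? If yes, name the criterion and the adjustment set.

P(Z|do(K)): backdoor, adjust for {R}.

desc(K)\{K}={E,X,Z}; candidates ⊆ {G,R}.
size 0: {}; under {} K still reaches {G,R,X,Z} ∋ Z.
{R}: K⊥Z given {R} in G with K→· removed — back-door holds.
P(Z|do(K)) = Σ_{R} P(Z|K,R)·P(R).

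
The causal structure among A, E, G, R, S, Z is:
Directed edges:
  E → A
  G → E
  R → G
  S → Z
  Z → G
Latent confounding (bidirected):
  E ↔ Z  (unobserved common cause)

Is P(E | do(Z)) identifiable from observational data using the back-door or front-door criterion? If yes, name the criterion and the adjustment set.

desc(Z)\{Z}={A,E,G}; candidates ⊆ {R,S}.
Z↔E: latent back-door arc(s) into Z.
size 0: {}; under {} Z still reaches {A,E,S} ∋ E.
size 1: {R}, {S}; under {R} Z still reaches {A,E,S} ∋ E.
size 2: {R,S}; under {R,S} Z still reaches {A,E} ∋ E.
Z↔E cannot be blocked by any observed set — no back-door set.
{G}: (i) intercepts every directed Z→E path; (ii) no back-door Z→{G}; (iii) {Z} blocks every back-door {G}→E. Front-door holds.
P(E|do(Z)) = Σ_{G} P(G|Z) Σ_{Z'} P(E|G,Z')P(Z').

P(E|do(Z)): frontdoor, adjust for {G}.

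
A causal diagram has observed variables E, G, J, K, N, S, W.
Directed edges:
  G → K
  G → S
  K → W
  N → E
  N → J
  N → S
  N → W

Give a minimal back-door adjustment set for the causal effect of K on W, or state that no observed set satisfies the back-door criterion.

K→W: minimal back-door set ∅.

desc(K)\{K}={W}; candidates ⊆ {E,G,J,N,S}.
∅: K⊥W given ∅ in G with K→· removed — back-door holds.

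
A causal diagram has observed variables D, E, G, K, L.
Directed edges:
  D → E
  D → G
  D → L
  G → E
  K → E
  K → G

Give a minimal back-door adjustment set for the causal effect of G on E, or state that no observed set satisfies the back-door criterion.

G→E: minimal back-door set {D, K}.

desc(G)\{G}={E}; candidates ⊆ {D,K,L}.
size 0: {}; under {} G still reaches {D,E,K,L} ∋ E.
size 1: {D}, {K}, {L}; under {D} G still reaches {E,K} ∋ E.
{D,K}: G⊥E given {D,K} in G with G→· removed — back-door holds.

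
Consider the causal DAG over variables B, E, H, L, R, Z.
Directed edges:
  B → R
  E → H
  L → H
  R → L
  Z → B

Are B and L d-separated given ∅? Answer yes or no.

No — B and L are d-connected given ∅.

Bayes-Ball from B | ∅ reaches {H,L,R,Z}.
L ∈ reach(B|∅) ⇒ B ⊥̸ L | ∅.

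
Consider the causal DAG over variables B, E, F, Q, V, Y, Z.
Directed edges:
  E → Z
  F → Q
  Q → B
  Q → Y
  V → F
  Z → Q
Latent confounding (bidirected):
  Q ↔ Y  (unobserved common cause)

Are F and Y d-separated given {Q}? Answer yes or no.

Bayes-Ball from F | {Q} reaches {E,V,Y,Z}.
Y ∈ reach(F|{Q}) ⇒ F ⊥̸ Y | {Q}.

No — F and Y are d-connected given {Q}.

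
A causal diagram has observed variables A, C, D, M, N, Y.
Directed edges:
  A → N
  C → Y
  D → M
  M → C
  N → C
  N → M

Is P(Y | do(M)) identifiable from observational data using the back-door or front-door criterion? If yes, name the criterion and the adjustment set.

desc(M)\{M}={C,Y}; candidates ⊆ {A,D,N}.
size 0: {}; under {} M still reaches {A,C,D,N,Y} ∋ Y.
{N}: M⊥Y given {N} in G with M→· removed — back-door holds.
P(Y|do(M)) = Σ_{N} P(Y|M,N)·P(N).

P(Y|do(M)): backdoor, adjust for {N}.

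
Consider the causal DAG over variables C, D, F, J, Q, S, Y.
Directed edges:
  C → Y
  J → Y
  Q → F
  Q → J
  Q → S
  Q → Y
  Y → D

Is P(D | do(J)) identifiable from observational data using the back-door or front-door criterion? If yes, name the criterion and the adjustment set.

P(D|do(J)): backdoor, adjust for {Q}.

desc(J)\{J}={D,Y}; candidates ⊆ {C,F,Q,S}.
size 0: {}; under {} J still reaches {D,F,Q,S,Y} ∋ D.
{Q}: J⊥D given {Q} in G with J→· removed — back-door holds.
P(D|do(J)) = Σ_{Q} P(D|J,Q)·P(Q).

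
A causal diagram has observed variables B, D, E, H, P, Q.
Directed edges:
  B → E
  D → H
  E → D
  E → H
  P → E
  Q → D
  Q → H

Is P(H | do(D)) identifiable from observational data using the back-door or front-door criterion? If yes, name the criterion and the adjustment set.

desc(D)\{D}={H}; candidates ⊆ {B,E,P,Q}.
size 0: {}; under {} D still reaches {B,E,H,P,Q} ∋ H.
size 1: {B}, {E}, {P} …(+1); under {B} D still reaches {E,H,P,Q} ∋ H.
{E,Q}: D⊥H given {E,Q} in G with D→· removed — back-door holds.
P(H|do(D)) = Σ_{E,Q} P(H|D,E,Q)·P(E,Q).

P(H|do(D)): backdoor, adjust for {E, Q}.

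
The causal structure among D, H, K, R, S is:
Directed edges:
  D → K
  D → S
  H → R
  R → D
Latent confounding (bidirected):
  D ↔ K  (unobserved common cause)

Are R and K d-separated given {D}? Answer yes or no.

No — R and K are d-connected given {D}.

Bayes-Ball from R | {D} reaches {H,K}.
K ∈ reach(R|{D}) ⇒ R ⊥̸ K | {D}.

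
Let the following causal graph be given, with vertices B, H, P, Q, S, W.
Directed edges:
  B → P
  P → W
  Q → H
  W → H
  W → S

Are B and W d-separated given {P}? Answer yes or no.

Yes — B ⊥ W | {P}.

Bayes-Ball from B | {P} reaches ∅.
W ∉ reach(B|{P}) ⇒ B ⊥ W | {P}.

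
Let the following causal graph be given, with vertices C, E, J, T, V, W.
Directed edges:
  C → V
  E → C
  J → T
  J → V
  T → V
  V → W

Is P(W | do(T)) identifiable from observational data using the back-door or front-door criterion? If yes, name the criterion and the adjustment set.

desc(T)\{T}={V,W}; candidates ⊆ {C,E,J}.
size 0: {}; under {} T still reaches {J,V,W} ∋ W.
{J}: T⊥W given {J} in G with T→· removed — back-door holds.
P(W|do(T)) = Σ_{J} P(W|T,J)·P(J).

P(W|do(T)): backdoor, adjust for {J}.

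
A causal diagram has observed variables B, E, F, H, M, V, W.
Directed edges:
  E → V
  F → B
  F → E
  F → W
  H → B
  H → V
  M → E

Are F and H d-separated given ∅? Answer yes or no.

Yes — F ⊥ H | ∅.

Bayes-Ball from F | ∅ reaches {B,E,V,W}.
H ∉ reach(F|∅) ⇒ F ⊥ H | ∅.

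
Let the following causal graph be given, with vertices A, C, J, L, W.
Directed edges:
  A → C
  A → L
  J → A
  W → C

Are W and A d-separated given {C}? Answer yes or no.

No — W and A are d-connected given {C}.

Bayes-Ball from W | {C} reaches {A,J,L}.
A ∈ reach(W|{C}) ⇒ W ⊥̸ A | {C}.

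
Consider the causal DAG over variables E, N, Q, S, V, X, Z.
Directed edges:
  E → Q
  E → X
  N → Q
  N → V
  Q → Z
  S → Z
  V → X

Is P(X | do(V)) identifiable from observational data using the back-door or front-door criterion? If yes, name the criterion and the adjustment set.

P(X|do(V)): backdoor, adjust for ∅.

desc(V)\{V}={X}; candidates ⊆ {E,N,Q,S,Z}.
∅: V⊥X given ∅ in G with V→· removed — back-door holds.
P(X|do(V)) = P(X|V) — no adjustment needed.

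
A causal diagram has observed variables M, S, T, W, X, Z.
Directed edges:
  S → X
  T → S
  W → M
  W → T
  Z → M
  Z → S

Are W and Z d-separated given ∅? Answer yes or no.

Bayes-Ball from W | ∅ reaches {M,S,T,X}.
Z ∉ reach(W|∅) ⇒ W ⊥ Z | ∅.

Yes — W ⊥ Z | ∅.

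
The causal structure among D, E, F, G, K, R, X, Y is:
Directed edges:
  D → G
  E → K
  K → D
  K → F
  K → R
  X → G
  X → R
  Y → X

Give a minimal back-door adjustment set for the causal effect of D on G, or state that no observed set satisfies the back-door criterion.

desc(D)\{D}={G}; candidates ⊆ {E,F,K,R,X,Y}.
∅: D⊥G given ∅ in G with D→· removed — back-door holds.

D→G: minimal back-door set ∅.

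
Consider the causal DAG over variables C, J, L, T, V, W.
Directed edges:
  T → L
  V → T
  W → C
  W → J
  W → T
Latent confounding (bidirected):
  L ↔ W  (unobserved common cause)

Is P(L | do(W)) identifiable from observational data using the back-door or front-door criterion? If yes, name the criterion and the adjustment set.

P(L|do(W)): frontdoor, adjust for {T}.

desc(W)\{W}={C,J,L,T}; candidates ⊆ {V}.
W↔L: latent back-door arc(s) into W.
size 0: {}; under {} W still reaches {L} ∋ L.
size 1: {V}; under {V} W still reaches {L} ∋ L.
W↔L cannot be blocked by any observed set — no back-door set.
{T}: (i) intercepts every directed W→L path; (ii) no back-door W→{T}; (iii) {W} blocks every back-door {T}→L. Front-door holds.
P(L|do(W)) = Σ_{T} P(T|W) Σ_{W'} P(L|T,W')P(W').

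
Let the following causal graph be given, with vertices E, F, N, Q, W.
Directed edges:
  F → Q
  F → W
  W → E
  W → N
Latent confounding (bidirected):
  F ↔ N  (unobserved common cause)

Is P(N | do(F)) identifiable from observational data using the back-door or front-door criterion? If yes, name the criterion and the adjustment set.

desc(F)\{F}={E,N,Q,W}; candidates ⊆ {—}.
F↔N: latent back-door arc(s) into F.
size 0: {}; under {} F still reaches {N} ∋ N.
F↔N cannot be blocked by any observed set — no back-door set.
{W}: (i) intercepts every directed F→N path; (ii) no back-door F→{W}; (iii) {F} blocks every back-door {W}→N. Front-door holds.
P(N|do(F)) = Σ_{W} P(W|F) Σ_{F'} P(N|W,F')P(F').

P(N|do(F)): frontdoor, adjust for {W}.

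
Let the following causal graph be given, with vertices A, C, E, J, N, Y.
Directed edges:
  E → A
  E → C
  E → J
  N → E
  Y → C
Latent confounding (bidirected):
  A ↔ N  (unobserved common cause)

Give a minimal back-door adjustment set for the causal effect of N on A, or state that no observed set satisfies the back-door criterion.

N→A: no observed back-door set.

desc(N)\{N}={A,C,E,J}; candidates ⊆ {Y}.
N↔A: latent back-door arc(s) into N.
size 0: {}; under {} N still reaches {A} ∋ A.
size 1: {Y}; under {Y} N still reaches {A} ∋ A.
N↔A cannot be blocked by any observed set — no back-door set.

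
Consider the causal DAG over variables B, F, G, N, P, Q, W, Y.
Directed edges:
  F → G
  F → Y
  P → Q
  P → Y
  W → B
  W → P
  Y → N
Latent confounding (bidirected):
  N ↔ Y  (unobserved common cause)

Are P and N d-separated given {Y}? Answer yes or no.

No — P and N are d-connected given {Y}.

Bayes-Ball from P | {Y} reaches {B,F,G,N,Q,W}.
N ∈ reach(P|{Y}) ⇒ P ⊥̸ N | {Y}.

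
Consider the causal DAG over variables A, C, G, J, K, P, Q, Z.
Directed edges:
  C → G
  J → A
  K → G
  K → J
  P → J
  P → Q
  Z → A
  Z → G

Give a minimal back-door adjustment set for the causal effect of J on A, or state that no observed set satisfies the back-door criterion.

J→A: minimal back-door set ∅.

desc(J)\{J}={A}; candidates ⊆ {C,G,K,P,Q,Z}.
∅: J⊥A given ∅ in G with J→· removed — back-door holds.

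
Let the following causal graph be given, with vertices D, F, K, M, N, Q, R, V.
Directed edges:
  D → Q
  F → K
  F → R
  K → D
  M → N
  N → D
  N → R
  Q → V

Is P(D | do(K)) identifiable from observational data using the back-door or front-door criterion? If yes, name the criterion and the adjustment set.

P(D|do(K)): backdoor, adjust for ∅.

desc(K)\{K}={D,Q,V}; candidates ⊆ {F,M,N,R}.
∅: K⊥D given ∅ in G with K→· removed — back-door holds.
P(D|do(K)) = P(D|K) — no adjustment needed.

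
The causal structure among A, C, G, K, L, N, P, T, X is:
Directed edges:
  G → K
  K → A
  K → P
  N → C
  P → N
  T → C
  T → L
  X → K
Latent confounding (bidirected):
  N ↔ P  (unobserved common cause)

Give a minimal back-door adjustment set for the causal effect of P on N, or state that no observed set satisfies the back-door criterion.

P→N: no observed back-door set.

desc(P)\{P}={C,N}; candidates ⊆ {A,G,K,L,T,X}.
P↔N: latent back-door arc(s) into P.
size 0: {}; under {} P still reaches {A,C,G,K,N,X} ∋ N.
size 1: {A}, {G}, {K} …(+3); under {A} P still reaches {C,G,K,N,X} ∋ N.
size 2: {A,G}, {A,K}, {A,L} …(+12); under {A,G} P still reaches {C,K,N,X} ∋ N.
P↔N cannot be blocked by any observed set — no back-door set.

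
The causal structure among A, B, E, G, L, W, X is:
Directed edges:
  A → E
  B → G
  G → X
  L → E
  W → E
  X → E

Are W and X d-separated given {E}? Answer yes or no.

Bayes-Ball from W | {E} reaches {A,B,G,L,X}.
X ∈ reach(W|{E}) ⇒ W ⊥̸ X | {E}.

No — W and X are d-connected given {E}.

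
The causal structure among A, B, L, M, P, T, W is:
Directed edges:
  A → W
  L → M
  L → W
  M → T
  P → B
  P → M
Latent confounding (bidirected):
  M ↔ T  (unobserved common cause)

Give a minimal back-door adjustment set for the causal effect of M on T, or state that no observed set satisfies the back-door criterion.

desc(M)\{M}={T}; candidates ⊆ {A,B,L,P,W}.
M↔T: latent back-door arc(s) into M.
size 0: {}; under {} M still reaches {B,L,P,T,W} ∋ T.
size 1: {A}, {B}, {L} …(+2); under {A} M still reaches {B,L,P,T,W} ∋ T.
size 2: {A,B}, {A,L}, {A,P} …(+7); under {A,B} M still reaches {L,P,T,W} ∋ T.
M↔T cannot be blocked by any observed set — no back-door set.

M→T: no observed back-door set.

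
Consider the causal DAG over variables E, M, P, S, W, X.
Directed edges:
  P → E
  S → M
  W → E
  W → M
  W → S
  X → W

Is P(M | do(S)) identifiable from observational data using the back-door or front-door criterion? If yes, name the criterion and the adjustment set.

desc(S)\{S}={M}; candidates ⊆ {E,P,W,X}.
size 0: {}; under {} S still reaches {E,M,W,X} ∋ M.
{W}: S⊥M given {W} in G with S→· removed — back-door holds.
P(M|do(S)) = Σ_{W} P(M|S,W)·P(W).

P(M|do(S)): backdoor, adjust for {W}.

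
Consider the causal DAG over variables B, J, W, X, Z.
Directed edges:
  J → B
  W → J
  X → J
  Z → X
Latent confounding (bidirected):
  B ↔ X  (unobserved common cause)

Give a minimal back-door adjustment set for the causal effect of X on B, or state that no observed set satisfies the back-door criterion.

X→B: no observed back-door set.

desc(X)\{X}={B,J}; candidates ⊆ {W,Z}.
X↔B: latent back-door arc(s) into X.
size 0: {}; under {} X still reaches {B,Z} ∋ B.
size 1: {W}, {Z}; under {W} X still reaches {B,Z} ∋ B.
size 2: {W,Z}; under {W,Z} X still reaches {B} ∋ B.
X↔B cannot be blocked by any observed set — no back-door set.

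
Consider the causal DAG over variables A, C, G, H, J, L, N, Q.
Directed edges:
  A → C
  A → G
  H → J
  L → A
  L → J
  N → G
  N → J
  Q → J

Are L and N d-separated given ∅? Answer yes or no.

Bayes-Ball from L | ∅ reaches {A,C,G,J}.
N ∉ reach(L|∅) ⇒ L ⊥ N | ∅.

Yes — L ⊥ N | ∅.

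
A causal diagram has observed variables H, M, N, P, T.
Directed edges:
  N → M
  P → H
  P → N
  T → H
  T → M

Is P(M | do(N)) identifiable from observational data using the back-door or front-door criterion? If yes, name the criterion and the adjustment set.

desc(N)\{N}={M}; candidates ⊆ {H,P,T}.
∅: N⊥M given ∅ in G with N→· removed — back-door holds.
P(M|do(N)) = P(M|N) — no adjustment needed.

P(M|do(N)): backdoor, adjust for ∅.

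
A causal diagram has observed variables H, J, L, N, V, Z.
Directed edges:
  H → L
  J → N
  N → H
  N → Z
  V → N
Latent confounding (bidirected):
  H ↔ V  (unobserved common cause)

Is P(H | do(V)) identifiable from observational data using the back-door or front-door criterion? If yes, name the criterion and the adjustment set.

P(H|do(V)): frontdoor, adjust for {N}.

desc(V)\{V}={H,L,N,Z}; candidates ⊆ {J}.
V↔H: latent back-door arc(s) into V.
size 0: {}; under {} V still reaches {H,L} ∋ H.
size 1: {J}; under {J} V still reaches {H,L} ∋ H.
V↔H cannot be blocked by any observed set — no back-door set.
{N}: (i) intercepts every directed V→H path; (ii) no back-door V→{N}; (iii) {V} blocks every back-door {N}→H. Front-door holds.
P(H|do(V)) = Σ_{N} P(N|V) Σ_{V'} P(H|N,V')P(V').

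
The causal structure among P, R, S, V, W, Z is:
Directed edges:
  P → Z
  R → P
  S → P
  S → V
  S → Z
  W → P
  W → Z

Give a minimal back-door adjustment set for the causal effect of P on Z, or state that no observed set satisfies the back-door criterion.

P→Z: minimal back-door set {S, W}.

desc(P)\{P}={Z}; candidates ⊆ {R,S,V,W}.
size 0: {}; under {} P still reaches {R,S,V,W,Z} ∋ Z.
size 1: {R}, {S}, {V} …(+1); under {R} P still reaches {S,V,W,Z} ∋ Z.
{S,W}: P⊥Z given {S,W} in G with P→· removed — back-door holds.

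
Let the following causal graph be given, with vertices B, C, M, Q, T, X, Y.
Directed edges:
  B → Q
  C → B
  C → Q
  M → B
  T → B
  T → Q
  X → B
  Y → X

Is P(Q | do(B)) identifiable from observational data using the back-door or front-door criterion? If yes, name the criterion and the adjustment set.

P(Q|do(B)): backdoor, adjust for {C, T}.

desc(B)\{B}={Q}; candidates ⊆ {C,M,T,X,Y}.
size 0: {}; under {} B still reaches {C,M,Q,T,X,Y} ∋ Q.
size 1: {C}, {M}, {T} …(+2); under {C} B still reaches {M,Q,T,X,Y} ∋ Q.
{C,T}: B⊥Q given {C,T} in G with B→· removed — back-door holds.
P(Q|do(B)) = Σ_{C,T} P(Q|B,C,T)·P(C,T).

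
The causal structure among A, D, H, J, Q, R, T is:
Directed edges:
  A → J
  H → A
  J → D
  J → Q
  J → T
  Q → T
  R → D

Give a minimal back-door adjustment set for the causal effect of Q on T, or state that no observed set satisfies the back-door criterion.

Q→T: minimal back-door set {J}.

desc(Q)\{Q}={T}; candidates ⊆ {A,D,H,J,R}.
size 0: {}; under {} Q still reaches {A,D,H,J,T} ∋ T.
{J}: Q⊥T given {J} in G with Q→· removed — back-door holds.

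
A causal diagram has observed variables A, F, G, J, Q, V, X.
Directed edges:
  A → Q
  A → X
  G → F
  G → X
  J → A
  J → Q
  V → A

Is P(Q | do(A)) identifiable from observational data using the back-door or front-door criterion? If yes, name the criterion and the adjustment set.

P(Q|do(A)): backdoor, adjust for {J}.

desc(A)\{A}={Q,X}; candidates ⊆ {F,G,J,V}.
size 0: {}; under {} A still reaches {J,Q,V} ∋ Q.
{J}: A⊥Q given {J} in G with A→· removed — back-door holds.
P(Q|do(A)) = Σ_{J} P(Q|A,J)·P(J).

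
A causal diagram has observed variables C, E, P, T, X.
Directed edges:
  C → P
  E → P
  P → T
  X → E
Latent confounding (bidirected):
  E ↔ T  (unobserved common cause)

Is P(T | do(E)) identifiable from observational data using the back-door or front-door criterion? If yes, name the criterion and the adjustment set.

desc(E)\{E}={P,T}; candidates ⊆ {C,X}.
E↔T: latent back-door arc(s) into E.
size 0: {}; under {} E still reaches {T,X} ∋ T.
size 1: {C}, {X}; under {C} E still reaches {T,X} ∋ T.
size 2: {C,X}; under {C,X} E still reaches {T} ∋ T.
E↔T cannot be blocked by any observed set — no back-door set.
{P}: (i) intercepts every directed E→T path; (ii) no back-door E→{P}; (iii) {E} blocks every back-door {P}→T. Front-door holds.
P(T|do(E)) = Σ_{P} P(P|E) Σ_{E'} P(T|P,E')P(E').

P(T|do(E)): frontdoor, adjust for {P}.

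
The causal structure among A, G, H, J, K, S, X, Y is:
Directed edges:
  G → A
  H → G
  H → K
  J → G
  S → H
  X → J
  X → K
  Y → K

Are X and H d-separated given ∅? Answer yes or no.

Yes — X ⊥ H | ∅.

Bayes-Ball from X | ∅ reaches {A,G,J,K}.
H ∉ reach(X|∅) ⇒ X ⊥ H | ∅.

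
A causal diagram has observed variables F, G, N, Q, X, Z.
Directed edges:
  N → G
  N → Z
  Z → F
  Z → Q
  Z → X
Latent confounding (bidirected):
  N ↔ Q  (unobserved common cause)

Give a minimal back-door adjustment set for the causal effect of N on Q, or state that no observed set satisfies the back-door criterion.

N→Q: no observed back-door set.

desc(N)\{N}={F,G,Q,X,Z}; candidates ⊆ {—}.
N↔Q: latent back-door arc(s) into N.
size 0: {}; under {} N still reaches {Q} ∋ Q.
N↔Q cannot be blocked by any observed set — no back-door set.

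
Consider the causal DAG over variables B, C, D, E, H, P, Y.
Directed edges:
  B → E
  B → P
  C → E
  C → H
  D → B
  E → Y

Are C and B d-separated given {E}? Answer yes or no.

No — C and B are d-connected given {E}.

Bayes-Ball from C | {E} reaches {B,D,H,P}.
B ∈ reach(C|{E}) ⇒ C ⊥̸ B | {E}.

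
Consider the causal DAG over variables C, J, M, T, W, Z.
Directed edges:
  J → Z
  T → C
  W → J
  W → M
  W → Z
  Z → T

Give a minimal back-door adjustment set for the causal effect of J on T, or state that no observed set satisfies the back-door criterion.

desc(J)\{J}={C,T,Z}; candidates ⊆ {M,W}.
size 0: {}; under {} J still reaches {C,M,T,W,Z} ∋ T.
{W}: J⊥T given {W} in G with J→· removed — back-door holds.

J→T: minimal back-door set {W}.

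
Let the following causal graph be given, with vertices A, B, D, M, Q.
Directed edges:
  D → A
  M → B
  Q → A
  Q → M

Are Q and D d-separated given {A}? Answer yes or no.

No — Q and D are d-connected given {A}.

Bayes-Ball from Q | {A} reaches {B,D,M}.
D ∈ reach(Q|{A}) ⇒ Q ⊥̸ D | {A}.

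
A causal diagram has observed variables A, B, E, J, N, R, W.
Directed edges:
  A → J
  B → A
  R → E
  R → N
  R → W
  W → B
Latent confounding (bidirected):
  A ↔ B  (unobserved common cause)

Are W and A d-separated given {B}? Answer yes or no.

No — W and A are d-connected given {B}.

Bayes-Ball from W | {B} reaches {A,E,J,N,R}.
A ∈ reach(W|{B}) ⇒ W ⊥̸ A | {B}.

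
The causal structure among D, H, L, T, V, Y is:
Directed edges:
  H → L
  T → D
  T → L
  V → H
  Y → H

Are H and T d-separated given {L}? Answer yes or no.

Bayes-Ball from H | {L} reaches {D,T,V,Y}.
T ∈ reach(H|{L}) ⇒ H ⊥̸ T | {L}.

No — H and T are d-connected given {L}.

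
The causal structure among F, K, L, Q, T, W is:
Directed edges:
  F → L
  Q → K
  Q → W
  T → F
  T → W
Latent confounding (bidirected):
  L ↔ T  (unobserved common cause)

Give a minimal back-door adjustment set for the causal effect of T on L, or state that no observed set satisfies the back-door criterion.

T→L: no observed back-door set.

desc(T)\{T}={F,L,W}; candidates ⊆ {K,Q}.
T↔L: latent back-door arc(s) into T.
size 0: {}; under {} T still reaches {L} ∋ L.
size 1: {K}, {Q}; under {K} T still reaches {L} ∋ L.
size 2: {K,Q}; under {K,Q} T still reaches {L} ∋ L.
T↔L cannot be blocked by any observed set — no back-door set.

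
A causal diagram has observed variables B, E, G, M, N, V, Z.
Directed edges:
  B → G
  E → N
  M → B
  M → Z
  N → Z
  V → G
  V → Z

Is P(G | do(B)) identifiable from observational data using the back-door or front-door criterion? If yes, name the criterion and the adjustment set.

desc(B)\{B}={G}; candidates ⊆ {E,M,N,V,Z}.
∅: B⊥G given ∅ in G with B→· removed — back-door holds.
P(G|do(B)) = P(G|B) — no adjustment needed.

P(G|do(B)): backdoor, adjust for ∅.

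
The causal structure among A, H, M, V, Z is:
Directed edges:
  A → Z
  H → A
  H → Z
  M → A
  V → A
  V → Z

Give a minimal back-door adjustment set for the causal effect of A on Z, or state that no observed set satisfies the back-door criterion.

A→Z: minimal back-door set {H, V}.

desc(A)\{A}={Z}; candidates ⊆ {H,M,V}.
size 0: {}; under {} A still reaches {H,M,V,Z} ∋ Z.
size 1: {H}, {M}, {V}; under {H} A still reaches {M,V,Z} ∋ Z.
{H,V}: A⊥Z given {H,V} in G with A→· removed — back-door holds.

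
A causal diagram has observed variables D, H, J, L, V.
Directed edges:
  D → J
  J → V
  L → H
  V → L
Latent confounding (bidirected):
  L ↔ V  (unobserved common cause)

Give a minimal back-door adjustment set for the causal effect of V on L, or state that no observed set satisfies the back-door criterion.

V→L: no observed back-door set.

desc(V)\{V}={H,L}; candidates ⊆ {D,J}.
V↔L: latent back-door arc(s) into V.
size 0: {}; under {} V still reaches {D,H,J,L} ∋ L.
size 1: {D}, {J}; under {D} V still reaches {H,J,L} ∋ L.
size 2: {D,J}; under {D,J} V still reaches {H,L} ∋ L.
V↔L cannot be blocked by any observed set — no back-door set.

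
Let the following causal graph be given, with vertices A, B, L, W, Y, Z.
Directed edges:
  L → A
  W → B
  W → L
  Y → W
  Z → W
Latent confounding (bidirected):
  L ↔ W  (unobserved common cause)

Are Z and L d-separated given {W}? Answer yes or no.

No — Z and L are d-connected given {W}.

Bayes-Ball from Z | {W} reaches {A,L,Y}.
L ∈ reach(Z|{W}) ⇒ Z ⊥̸ L | {W}.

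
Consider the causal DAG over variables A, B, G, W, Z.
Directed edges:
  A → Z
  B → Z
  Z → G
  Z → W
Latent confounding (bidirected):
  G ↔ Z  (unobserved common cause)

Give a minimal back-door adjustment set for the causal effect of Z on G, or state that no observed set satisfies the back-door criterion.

Z→G: no observed back-door set.

desc(Z)\{Z}={G,W}; candidates ⊆ {A,B}.
Z↔G: latent back-door arc(s) into Z.
size 0: {}; under {} Z still reaches {A,B,G} ∋ G.
size 1: {A}, {B}; under {A} Z still reaches {B,G} ∋ G.
size 2: {A,B}; under {A,B} Z still reaches {G} ∋ G.
Z↔G cannot be blocked by any observed set — no back-door set.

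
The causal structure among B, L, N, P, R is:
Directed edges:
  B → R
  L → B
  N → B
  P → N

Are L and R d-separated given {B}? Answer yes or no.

Bayes-Ball from L | {B} reaches {N,P}.
R ∉ reach(L|{B}) ⇒ L ⊥ R | {B}.

Yes — L ⊥ R | {B}.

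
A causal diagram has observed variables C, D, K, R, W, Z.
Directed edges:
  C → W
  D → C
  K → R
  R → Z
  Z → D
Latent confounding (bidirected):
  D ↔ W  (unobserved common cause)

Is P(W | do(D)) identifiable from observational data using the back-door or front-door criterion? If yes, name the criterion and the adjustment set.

P(W|do(D)): frontdoor, adjust for {C}.

desc(D)\{D}={C,W}; candidates ⊆ {K,R,Z}.
D↔W: latent back-door arc(s) into D.
size 0: {}; under {} D still reaches {K,R,W,Z} ∋ W.
size 1: {K}, {R}, {Z}; under {K} D still reaches {R,W,Z} ∋ W.
size 2: {K,R}, {K,Z}, {R,Z}; under {K,R} D still reaches {W,Z} ∋ W.
D↔W cannot be blocked by any observed set — no back-door set.
{C}: (i) intercepts every directed D→W path; (ii) no back-door D→{C}; (iii) {D} blocks every back-door {C}→W. Front-door holds.
P(W|do(D)) = Σ_{C} P(C|D) Σ_{D'} P(W|C,D')P(D').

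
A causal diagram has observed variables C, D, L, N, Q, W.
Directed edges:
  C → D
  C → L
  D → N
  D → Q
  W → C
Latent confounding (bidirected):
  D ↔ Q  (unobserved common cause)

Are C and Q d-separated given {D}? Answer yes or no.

No — C and Q are d-connected given {D}.

Bayes-Ball from C | {D} reaches {L,Q,W}.
Q ∈ reach(C|{D}) ⇒ C ⊥̸ Q | {D}.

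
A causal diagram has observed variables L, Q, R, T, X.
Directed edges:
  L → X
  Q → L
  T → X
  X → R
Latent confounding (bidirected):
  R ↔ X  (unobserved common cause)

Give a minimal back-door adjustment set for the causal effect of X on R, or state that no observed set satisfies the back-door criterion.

desc(X)\{X}={R}; candidates ⊆ {L,Q,T}.
X↔R: latent back-door arc(s) into X.
size 0: {}; under {} X still reaches {L,Q,R,T} ∋ R.
size 1: {L}, {Q}, {T}; under {L} X still reaches {R,T} ∋ R.
size 2: {L,Q}, {L,T}, {Q,T}; under {L,Q} X still reaches {R,T} ∋ R.
X↔R cannot be blocked by any observed set — no back-door set.

X→R: no observed back-door set.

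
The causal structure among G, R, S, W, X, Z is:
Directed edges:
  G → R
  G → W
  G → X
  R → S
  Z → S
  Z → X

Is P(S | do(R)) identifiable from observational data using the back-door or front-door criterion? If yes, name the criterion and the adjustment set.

desc(R)\{R}={S}; candidates ⊆ {G,W,X,Z}.
∅: R⊥S given ∅ in G with R→· removed — back-door holds.
P(S|do(R)) = P(S|R) — no adjustment needed.

P(S|do(R)): backdoor, adjust for ∅.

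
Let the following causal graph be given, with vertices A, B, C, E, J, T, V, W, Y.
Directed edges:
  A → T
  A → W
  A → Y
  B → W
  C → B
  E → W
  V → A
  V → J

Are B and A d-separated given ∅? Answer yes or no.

Yes — B ⊥ A | ∅.

Bayes-Ball from B | ∅ reaches {C,W}.
A ∉ reach(B|∅) ⇒ B ⊥ A | ∅.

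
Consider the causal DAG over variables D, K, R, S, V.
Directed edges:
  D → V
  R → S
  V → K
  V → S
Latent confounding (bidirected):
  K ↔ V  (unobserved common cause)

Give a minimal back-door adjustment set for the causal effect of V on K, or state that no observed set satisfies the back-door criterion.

desc(V)\{V}={K,S}; candidates ⊆ {D,R}.
V↔K: latent back-door arc(s) into V.
size 0: {}; under {} V still reaches {D,K} ∋ K.
size 1: {D}, {R}; under {D} V still reaches {K} ∋ K.
size 2: {D,R}; under {D,R} V still reaches {K} ∋ K.
V↔K cannot be blocked by any observed set — no back-door set.

V→K: no observed back-door set.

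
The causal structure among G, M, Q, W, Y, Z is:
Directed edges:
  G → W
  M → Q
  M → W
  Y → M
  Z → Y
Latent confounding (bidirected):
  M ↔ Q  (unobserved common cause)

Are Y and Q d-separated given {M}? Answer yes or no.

No — Y and Q are d-connected given {M}.

Bayes-Ball from Y | {M} reaches {Q,Z}.
Q ∈ reach(Y|{M}) ⇒ Y ⊥̸ Q | {M}.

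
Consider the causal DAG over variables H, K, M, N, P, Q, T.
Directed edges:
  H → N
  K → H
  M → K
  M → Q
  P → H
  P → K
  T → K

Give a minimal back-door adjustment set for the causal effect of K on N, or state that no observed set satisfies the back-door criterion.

K→N: minimal back-door set {P}.

desc(K)\{K}={H,N}; candidates ⊆ {M,P,Q,T}.
size 0: {}; under {} K still reaches {H,M,N,P,Q,T} ∋ N.
{P}: K⊥N given {P} in G with K→· removed — back-door holds.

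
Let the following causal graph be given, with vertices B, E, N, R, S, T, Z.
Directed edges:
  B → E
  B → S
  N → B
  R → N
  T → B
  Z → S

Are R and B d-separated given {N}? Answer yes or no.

Yes — R ⊥ B | {N}.

Bayes-Ball from R | {N} reaches ∅.
B ∉ reach(R|{N}) ⇒ R ⊥ B | {N}.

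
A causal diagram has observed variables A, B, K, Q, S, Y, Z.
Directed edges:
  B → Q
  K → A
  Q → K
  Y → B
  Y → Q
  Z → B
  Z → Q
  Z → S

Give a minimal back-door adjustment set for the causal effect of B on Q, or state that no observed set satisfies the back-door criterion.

B→Q: minimal back-door set {Y, Z}.

desc(B)\{B}={A,K,Q}; candidates ⊆ {S,Y,Z}.
size 0: {}; under {} B still reaches {A,K,Q,S,Y,Z} ∋ Q.
size 1: {S}, {Y}, {Z}; under {S} B still reaches {A,K,Q,Y,Z} ∋ Q.
{Y,Z}: B⊥Q given {Y,Z} in G with B→· removed — back-door holds.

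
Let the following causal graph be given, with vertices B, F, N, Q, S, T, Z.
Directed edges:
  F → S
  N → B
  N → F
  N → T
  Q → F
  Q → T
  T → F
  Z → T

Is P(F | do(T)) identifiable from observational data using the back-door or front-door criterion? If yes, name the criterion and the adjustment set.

P(F|do(T)): backdoor, adjust for {N, Q}.

desc(T)\{T}={F,S}; candidates ⊆ {B,N,Q,Z}.
size 0: {}; under {} T still reaches {B,F,N,Q,S,Z} ∋ F.
size 1: {B}, {N}, {Q} …(+1); under {B} T still reaches {F,N,Q,S,Z} ∋ F.
{N,Q}: T⊥F given {N,Q} in G with T→· removed — back-door holds.
P(F|do(T)) = Σ_{N,Q} P(F|T,N,Q)·P(N,Q).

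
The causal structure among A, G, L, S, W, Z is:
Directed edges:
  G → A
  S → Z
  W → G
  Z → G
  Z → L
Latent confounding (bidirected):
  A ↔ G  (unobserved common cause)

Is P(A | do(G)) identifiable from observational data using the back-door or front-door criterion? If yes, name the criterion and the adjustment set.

P(A|do(G)): not identifiable (no BD/FD set).

desc(G)\{G}={A}; candidates ⊆ {L,S,W,Z}.
G↔A: latent back-door arc(s) into G.
size 0: {}; under {} G still reaches {A,L,S,W,Z} ∋ A.
size 1: {L}, {S}, {W} …(+1); under {L} G still reaches {A,S,W,Z} ∋ A.
size 2: {L,S}, {L,W}, {L,Z} …(+3); under {L,S} G still reaches {A,W,Z} ∋ A.
G↔A cannot be blocked by any observed set — no back-door set.
No mediator lies on a directed G→…→A path.
Neither criterion identifies P(A|do(G)) in this graph.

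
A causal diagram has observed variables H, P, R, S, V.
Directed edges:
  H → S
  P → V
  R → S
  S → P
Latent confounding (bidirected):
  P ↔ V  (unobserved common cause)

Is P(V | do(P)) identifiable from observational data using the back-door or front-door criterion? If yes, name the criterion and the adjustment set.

desc(P)\{P}={V}; candidates ⊆ {H,R,S}.
P↔V: latent back-door arc(s) into P.
size 0: {}; under {} P still reaches {H,R,S,V} ∋ V.
size 1: {H}, {R}, {S}; under {H} P still reaches {R,S,V} ∋ V.
size 2: {H,R}, {H,S}, {R,S}; under {H,R} P still reaches {S,V} ∋ V.
P↔V cannot be blocked by any observed set — no back-door set.
No mediator lies on a directed P→…→V path.
Neither criterion identifies P(V|do(P)) in this graph.

P(V|do(P)): not identifiable (no BD/FD set).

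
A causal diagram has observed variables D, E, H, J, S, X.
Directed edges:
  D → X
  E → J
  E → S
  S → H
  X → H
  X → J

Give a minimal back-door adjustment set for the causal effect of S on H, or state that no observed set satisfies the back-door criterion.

S→H: minimal back-door set ∅.

desc(S)\{S}={H}; candidates ⊆ {D,E,J,X}.
∅: S⊥H given ∅ in G with S→· removed — back-door holds.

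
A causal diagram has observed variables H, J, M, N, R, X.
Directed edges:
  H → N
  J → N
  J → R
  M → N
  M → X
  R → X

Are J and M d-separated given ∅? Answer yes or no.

Bayes-Ball from J | ∅ reaches {N,R,X}.
M ∉ reach(J|∅) ⇒ J ⊥ M | ∅.

Yes — J ⊥ M | ∅.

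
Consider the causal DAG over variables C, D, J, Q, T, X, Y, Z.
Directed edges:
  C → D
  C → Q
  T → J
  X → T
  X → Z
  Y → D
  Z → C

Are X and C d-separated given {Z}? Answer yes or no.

Yes — X ⊥ C | {Z}.

Bayes-Ball from X | {Z} reaches {J,T}.
C ∉ reach(X|{Z}) ⇒ X ⊥ C | {Z}.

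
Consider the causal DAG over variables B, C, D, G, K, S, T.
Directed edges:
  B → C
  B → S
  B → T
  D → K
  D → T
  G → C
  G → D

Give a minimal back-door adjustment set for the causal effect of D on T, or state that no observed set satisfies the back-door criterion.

D→T: minimal back-door set ∅.

desc(D)\{D}={K,T}; candidates ⊆ {B,C,G,S}.
∅: D⊥T given ∅ in G with D→· removed — back-door holds.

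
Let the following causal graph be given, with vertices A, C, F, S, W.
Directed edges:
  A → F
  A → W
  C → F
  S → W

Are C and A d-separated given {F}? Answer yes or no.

No — C and A are d-connected given {F}.

Bayes-Ball from C | {F} reaches {A,W}.
A ∈ reach(C|{F}) ⇒ C ⊥̸ A | {F}.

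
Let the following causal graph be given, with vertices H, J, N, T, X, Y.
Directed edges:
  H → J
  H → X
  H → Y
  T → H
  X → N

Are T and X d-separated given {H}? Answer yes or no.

Yes — T ⊥ X | {H}.

Bayes-Ball from T | {H} reaches ∅.
X ∉ reach(T|{H}) ⇒ T ⊥ X | {H}.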